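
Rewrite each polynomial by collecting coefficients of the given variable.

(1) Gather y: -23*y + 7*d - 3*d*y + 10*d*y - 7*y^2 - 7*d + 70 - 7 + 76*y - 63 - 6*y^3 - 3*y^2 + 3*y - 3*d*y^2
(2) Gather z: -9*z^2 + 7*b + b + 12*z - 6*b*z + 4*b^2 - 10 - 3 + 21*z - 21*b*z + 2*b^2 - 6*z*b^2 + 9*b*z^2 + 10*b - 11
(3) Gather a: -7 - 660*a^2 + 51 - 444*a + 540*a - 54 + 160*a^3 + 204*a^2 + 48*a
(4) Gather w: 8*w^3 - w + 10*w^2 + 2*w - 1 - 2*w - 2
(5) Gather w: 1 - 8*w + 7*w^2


(1) = -6*y^3 + y^2*(-3*d - 10) + y*(7*d + 56)
(2) = 6*b^2 + 18*b + z^2*(9*b - 9) + z*(-6*b^2 - 27*b + 33) - 24
(3) = 160*a^3 - 456*a^2 + 144*a - 10
(4) = 8*w^3 + 10*w^2 - w - 3
(5) = 7*w^2 - 8*w + 1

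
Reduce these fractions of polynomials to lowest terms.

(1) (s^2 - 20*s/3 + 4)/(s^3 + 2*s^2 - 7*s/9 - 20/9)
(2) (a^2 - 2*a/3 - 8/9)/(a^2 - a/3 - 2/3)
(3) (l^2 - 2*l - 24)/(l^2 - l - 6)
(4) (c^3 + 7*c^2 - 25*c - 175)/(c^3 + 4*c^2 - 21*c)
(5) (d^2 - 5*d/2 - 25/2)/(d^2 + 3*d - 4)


(1) = (9*s^2 - 60*s + 36)/(9*s^3 + 18*s^2 - 7*s - 20)
(2) = (3*a - 4)/(3*a - 3)
(3) = (l^2 - 2*l - 24)/(l^2 - l - 6)
(4) = (c^2 - 25)/(c^2 - 3*c)
(5) = (2*d^2 - 5*d - 25)/(2*d^2 + 6*d - 8)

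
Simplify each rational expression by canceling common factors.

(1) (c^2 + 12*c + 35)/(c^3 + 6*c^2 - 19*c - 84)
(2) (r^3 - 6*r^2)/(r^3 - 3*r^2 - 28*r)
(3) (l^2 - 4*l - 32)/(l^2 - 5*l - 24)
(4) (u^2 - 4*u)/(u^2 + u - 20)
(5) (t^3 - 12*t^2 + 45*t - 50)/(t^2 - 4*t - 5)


(1) = (c + 5)/(c^2 - c - 12)
(2) = (r^2 - 6*r)/(r^2 - 3*r - 28)
(3) = (l + 4)/(l + 3)
(4) = u/(u + 5)
(5) = (t^2 - 7*t + 10)/(t + 1)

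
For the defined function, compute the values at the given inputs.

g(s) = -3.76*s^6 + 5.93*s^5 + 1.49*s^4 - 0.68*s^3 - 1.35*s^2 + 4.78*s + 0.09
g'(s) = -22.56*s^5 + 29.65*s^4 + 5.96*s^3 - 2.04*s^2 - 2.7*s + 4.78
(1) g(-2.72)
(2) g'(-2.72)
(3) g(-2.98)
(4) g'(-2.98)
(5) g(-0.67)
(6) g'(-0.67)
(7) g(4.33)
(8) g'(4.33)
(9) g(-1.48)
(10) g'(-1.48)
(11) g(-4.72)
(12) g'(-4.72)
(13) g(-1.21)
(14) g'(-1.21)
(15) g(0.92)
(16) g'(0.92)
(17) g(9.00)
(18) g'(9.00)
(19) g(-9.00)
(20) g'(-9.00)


(1) = -2333.19
(2) = 4858.82
(3) = -3917.45
(4) = 7476.99
(5) = -4.35
(6) = 12.90
(7) = -15290.78
(8) = -23476.99
(9) = -82.21
(10) = 287.44
(11) = -54709.24
(12) = 66911.96
(13) = -30.45
(14) = 116.57
(15) = 5.51
(16) = 11.58
(17) = -1638843.66
(18) = -1133451.71
(19) = -2338259.40
(20) = 1522198.09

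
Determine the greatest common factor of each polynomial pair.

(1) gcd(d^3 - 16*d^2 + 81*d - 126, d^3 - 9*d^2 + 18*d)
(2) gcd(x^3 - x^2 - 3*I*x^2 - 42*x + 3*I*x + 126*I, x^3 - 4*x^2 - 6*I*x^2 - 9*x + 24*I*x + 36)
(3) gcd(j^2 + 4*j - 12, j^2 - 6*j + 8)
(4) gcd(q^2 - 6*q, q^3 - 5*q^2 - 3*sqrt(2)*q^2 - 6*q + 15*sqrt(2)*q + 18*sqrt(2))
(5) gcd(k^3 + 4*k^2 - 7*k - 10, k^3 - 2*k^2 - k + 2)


(1) = gcd((d - 7)*(d - 6)*(d - 3), d*(d - 6)*(d - 3)) = d^2 - 9*d + 18
(2) = x - 3*I
(3) = gcd((j - 2)*(j + 6), (j - 4)*(j - 2)) = j - 2
(4) = q - 6
(5) = k^2 - k - 2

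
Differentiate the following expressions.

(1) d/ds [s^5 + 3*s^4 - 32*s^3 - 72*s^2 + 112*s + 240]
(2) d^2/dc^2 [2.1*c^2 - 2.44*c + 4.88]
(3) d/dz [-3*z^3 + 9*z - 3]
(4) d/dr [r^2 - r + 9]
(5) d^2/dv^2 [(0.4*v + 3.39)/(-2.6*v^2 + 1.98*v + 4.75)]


(1) = 5*s^4 + 12*s^3 - 96*s^2 - 144*s + 112
(2) = 4.20000000000000
(3) = 9 - 9*z^2
(4) = 2*r - 1
(5) = ((0.4*v + 3.39)*(5.2*v - 1.98)*(10.4*v - 3.96) + (6.24*v + 16.044)*(-2.6*v^2 + 1.98*v + 4.75))/(-2.6*v^2 + 1.98*v + 4.75)^3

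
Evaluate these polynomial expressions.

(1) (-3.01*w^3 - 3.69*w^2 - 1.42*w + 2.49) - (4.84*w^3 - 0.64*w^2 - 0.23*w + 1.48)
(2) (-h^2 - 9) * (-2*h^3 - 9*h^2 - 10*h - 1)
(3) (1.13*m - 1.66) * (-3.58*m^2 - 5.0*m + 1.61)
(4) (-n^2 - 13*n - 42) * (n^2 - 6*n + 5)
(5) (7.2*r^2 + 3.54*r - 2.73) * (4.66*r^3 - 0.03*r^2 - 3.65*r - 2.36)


(1) = -7.85*w^3 - 3.05*w^2 - 1.19*w + 1.01
(2) = 2*h^5 + 9*h^4 + 28*h^3 + 82*h^2 + 90*h + 9
(3) = -4.0454*m^3 + 0.2928*m^2 + 10.1193*m - 2.6726
(4) = -n^4 - 7*n^3 + 31*n^2 + 187*n - 210
(5) = 33.552*r^5 + 16.2804*r^4 - 39.108*r^3 - 29.8311*r^2 + 1.6101*r + 6.4428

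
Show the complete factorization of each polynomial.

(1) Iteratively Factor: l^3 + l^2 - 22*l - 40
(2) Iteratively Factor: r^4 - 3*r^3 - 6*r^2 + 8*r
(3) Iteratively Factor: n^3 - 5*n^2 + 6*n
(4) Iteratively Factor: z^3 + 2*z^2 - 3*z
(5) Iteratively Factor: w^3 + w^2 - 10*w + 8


(1) = (l + 4)*(l^2 - 3*l - 10) = (l - 5)*(l + 4)*(l + 2)
(2) = (r)*(r^3 - 3*r^2 - 6*r + 8) = r*(r - 4)*(r^2 + r - 2) = r*(r - 4)*(r - 1)*(r + 2)
(3) = (n - 2)*(n^2 - 3*n) = n*(n - 2)*(n - 3)
(4) = (z)*(z^2 + 2*z - 3) = z*(z - 1)*(z + 3)
(5) = (w - 2)*(w^2 + 3*w - 4) = (w - 2)*(w - 1)*(w + 4)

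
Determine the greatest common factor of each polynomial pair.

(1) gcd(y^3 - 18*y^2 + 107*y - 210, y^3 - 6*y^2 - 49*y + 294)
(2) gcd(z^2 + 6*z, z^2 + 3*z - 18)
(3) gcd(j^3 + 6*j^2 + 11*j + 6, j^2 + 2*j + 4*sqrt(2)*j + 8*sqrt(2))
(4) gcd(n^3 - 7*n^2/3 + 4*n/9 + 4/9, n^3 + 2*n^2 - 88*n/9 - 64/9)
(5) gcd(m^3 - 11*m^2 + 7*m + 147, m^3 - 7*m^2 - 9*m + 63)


(1) = gcd((y - 7)*(y - 6)*(y - 5), (y - 7)*(y - 6)*(y + 7)) = y^2 - 13*y + 42
(2) = z + 6
(3) = gcd((j + 1)*(j + 2)*(j + 3), (j + 2)*(j + 4*sqrt(2))) = j + 2
(4) = 1
(5) = gcd((m - 7)^2*(m + 3), (m - 7)*(m - 3)*(m + 3)) = m^2 - 4*m - 21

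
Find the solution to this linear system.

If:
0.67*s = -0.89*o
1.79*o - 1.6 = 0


Then:
o = 0.89
s = -1.19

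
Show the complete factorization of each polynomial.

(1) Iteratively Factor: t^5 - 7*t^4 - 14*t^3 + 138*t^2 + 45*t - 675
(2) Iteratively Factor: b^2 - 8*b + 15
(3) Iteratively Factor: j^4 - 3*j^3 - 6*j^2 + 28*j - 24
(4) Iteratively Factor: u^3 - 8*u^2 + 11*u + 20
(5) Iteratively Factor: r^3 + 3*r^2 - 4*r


(1) = (t + 3)*(t^4 - 10*t^3 + 16*t^2 + 90*t - 225) = (t + 3)^2*(t^3 - 13*t^2 + 55*t - 75) = (t - 3)*(t + 3)^2*(t^2 - 10*t + 25) = (t - 5)*(t - 3)*(t + 3)^2*(t - 5)
(2) = (b - 3)*(b - 5)
(3) = (j + 3)*(j^3 - 6*j^2 + 12*j - 8) = (j - 2)*(j + 3)*(j^2 - 4*j + 4) = (j - 2)^2*(j + 3)*(j - 2)
(4) = (u - 4)*(u^2 - 4*u - 5) = (u - 5)*(u - 4)*(u + 1)
(5) = (r - 1)*(r^2 + 4*r) = (r - 1)*(r + 4)*(r)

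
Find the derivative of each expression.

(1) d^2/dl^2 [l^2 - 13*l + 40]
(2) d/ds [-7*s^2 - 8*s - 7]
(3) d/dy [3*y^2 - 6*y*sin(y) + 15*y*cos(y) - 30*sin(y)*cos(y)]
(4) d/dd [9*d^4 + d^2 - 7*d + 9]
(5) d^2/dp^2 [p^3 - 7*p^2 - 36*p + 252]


(1) = 2
(2) = -14*s - 8
(3) = -15*y*sin(y) - 6*y*cos(y) + 6*y - 6*sin(y) + 15*cos(y) - 30*cos(2*y)
(4) = 36*d^3 + 2*d - 7
(5) = 6*p - 14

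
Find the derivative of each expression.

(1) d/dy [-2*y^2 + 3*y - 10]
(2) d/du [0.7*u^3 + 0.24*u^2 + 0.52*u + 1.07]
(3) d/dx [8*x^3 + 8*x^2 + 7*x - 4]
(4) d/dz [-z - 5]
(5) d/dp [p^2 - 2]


(1) = 3 - 4*y
(2) = 2.1*u^2 + 0.48*u + 0.52
(3) = 24*x^2 + 16*x + 7
(4) = -1
(5) = 2*p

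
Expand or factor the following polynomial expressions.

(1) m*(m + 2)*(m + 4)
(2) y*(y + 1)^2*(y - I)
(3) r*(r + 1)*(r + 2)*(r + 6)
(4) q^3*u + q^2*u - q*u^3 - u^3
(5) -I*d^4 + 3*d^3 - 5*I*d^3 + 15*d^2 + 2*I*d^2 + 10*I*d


(1) = m^3 + 6*m^2 + 8*m
(2) = y^4 + 2*y^3 - I*y^3 + y^2 - 2*I*y^2 - I*y
(3) = r^4 + 9*r^3 + 20*r^2 + 12*r
(4) = (q - u)*(q + u)*(q*u + u)
(5) = d*(d + 5)*(d + 2*I)*(-I*d + 1)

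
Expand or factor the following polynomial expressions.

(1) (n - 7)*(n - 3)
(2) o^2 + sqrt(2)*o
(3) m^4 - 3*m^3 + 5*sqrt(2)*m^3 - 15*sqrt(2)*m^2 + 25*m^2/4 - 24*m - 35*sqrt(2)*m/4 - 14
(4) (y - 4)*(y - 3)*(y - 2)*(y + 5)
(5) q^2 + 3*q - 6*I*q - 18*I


(1) = n^2 - 10*n + 21
(2) = o*(o + sqrt(2))
(3) = (m - 7/2)*(m + 1/2)*(m + sqrt(2))*(m + 4*sqrt(2))
(4) = y^4 - 4*y^3 - 19*y^2 + 106*y - 120
(5) = (q + 3)*(q - 6*I)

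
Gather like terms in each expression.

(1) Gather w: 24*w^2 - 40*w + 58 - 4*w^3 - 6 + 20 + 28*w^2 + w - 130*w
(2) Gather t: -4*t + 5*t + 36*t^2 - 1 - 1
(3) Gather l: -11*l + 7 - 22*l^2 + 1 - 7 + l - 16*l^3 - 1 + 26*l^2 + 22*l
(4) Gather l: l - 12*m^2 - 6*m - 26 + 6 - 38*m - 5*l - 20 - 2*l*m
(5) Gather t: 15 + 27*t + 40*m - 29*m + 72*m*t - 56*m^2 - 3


(1) = -4*w^3 + 52*w^2 - 169*w + 72
(2) = 36*t^2 + t - 2
(3) = -16*l^3 + 4*l^2 + 12*l
(4) = l*(-2*m - 4) - 12*m^2 - 44*m - 40
(5) = -56*m^2 + 11*m + t*(72*m + 27) + 12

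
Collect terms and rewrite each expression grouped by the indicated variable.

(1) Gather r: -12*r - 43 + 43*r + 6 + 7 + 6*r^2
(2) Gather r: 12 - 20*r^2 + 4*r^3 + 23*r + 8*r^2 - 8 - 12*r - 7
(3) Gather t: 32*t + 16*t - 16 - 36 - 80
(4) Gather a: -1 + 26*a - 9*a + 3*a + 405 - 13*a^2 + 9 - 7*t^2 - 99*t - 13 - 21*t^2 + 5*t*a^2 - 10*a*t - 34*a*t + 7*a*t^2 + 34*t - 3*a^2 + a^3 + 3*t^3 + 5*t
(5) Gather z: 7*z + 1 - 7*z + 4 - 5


(1) = 6*r^2 + 31*r - 30
(2) = 4*r^3 - 12*r^2 + 11*r - 3
(3) = 48*t - 132
(4) = a^3 + a^2*(5*t - 16) + a*(7*t^2 - 44*t + 20) + 3*t^3 - 28*t^2 - 60*t + 400
(5) = 0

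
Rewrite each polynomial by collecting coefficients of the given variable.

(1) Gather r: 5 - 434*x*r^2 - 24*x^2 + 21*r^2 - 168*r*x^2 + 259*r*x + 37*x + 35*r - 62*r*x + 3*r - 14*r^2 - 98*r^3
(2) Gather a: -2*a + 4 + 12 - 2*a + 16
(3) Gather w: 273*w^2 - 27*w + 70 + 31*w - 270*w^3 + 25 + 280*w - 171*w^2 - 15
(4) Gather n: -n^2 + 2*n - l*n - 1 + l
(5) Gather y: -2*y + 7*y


(1) = -98*r^3 + r^2*(7 - 434*x) + r*(-168*x^2 + 197*x + 38) - 24*x^2 + 37*x + 5
(2) = 32 - 4*a
(3) = -270*w^3 + 102*w^2 + 284*w + 80
(4) = l - n^2 + n*(2 - l) - 1
(5) = 5*y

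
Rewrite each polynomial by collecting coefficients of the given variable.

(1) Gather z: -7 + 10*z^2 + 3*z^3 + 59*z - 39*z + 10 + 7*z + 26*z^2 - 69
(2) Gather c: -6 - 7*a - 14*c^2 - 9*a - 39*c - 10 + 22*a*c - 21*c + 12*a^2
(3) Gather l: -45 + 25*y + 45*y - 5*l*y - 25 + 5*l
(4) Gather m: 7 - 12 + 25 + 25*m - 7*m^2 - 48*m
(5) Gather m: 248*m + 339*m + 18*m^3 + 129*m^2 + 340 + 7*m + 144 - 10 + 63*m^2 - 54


(1) = 3*z^3 + 36*z^2 + 27*z - 66
(2) = 12*a^2 - 16*a - 14*c^2 + c*(22*a - 60) - 16
(3) = l*(5 - 5*y) + 70*y - 70
(4) = -7*m^2 - 23*m + 20
(5) = 18*m^3 + 192*m^2 + 594*m + 420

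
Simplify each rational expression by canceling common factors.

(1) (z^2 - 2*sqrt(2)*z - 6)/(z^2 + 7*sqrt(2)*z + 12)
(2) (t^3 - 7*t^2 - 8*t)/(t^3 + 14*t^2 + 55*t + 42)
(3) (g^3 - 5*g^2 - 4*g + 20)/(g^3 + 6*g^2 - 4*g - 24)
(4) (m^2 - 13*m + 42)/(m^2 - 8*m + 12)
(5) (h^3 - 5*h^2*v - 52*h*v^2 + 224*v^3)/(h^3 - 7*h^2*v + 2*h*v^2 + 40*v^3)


(1) = (z - 3*sqrt(2))/(z + 6*sqrt(2))
(2) = (t^2 - 8*t)/(t^2 + 13*t + 42)
(3) = (g - 5)/(g + 6)
(4) = (m - 7)/(m - 2)
(5) = (-h^2 + h*v + 56*v^2)/(-h^2 + 3*h*v + 10*v^2)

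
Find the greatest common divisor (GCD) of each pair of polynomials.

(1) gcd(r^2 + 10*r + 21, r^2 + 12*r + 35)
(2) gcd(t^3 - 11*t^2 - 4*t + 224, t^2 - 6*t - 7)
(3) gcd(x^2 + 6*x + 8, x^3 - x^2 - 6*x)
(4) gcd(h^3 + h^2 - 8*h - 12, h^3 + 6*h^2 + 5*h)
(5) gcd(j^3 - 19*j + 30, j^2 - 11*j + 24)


(1) = gcd((r + 3)*(r + 7), (r + 5)*(r + 7)) = r + 7
(2) = t - 7
(3) = x + 2
(4) = gcd((h - 3)*(h + 2)^2, h*(h + 1)*(h + 5)) = 1
(5) = gcd((j - 3)*(j - 2)*(j + 5), (j - 8)*(j - 3)) = j - 3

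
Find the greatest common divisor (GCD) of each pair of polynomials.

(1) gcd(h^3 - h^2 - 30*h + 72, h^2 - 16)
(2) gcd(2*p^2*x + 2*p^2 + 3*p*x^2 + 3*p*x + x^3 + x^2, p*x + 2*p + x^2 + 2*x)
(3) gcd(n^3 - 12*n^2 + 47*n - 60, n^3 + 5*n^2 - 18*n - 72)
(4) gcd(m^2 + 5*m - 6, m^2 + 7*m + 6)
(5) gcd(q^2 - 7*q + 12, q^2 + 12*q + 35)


(1) = gcd((h - 4)*(h - 3)*(h + 6), (h - 4)*(h + 4)) = h - 4
(2) = p + x
(3) = n - 4
(4) = m + 6
(5) = 1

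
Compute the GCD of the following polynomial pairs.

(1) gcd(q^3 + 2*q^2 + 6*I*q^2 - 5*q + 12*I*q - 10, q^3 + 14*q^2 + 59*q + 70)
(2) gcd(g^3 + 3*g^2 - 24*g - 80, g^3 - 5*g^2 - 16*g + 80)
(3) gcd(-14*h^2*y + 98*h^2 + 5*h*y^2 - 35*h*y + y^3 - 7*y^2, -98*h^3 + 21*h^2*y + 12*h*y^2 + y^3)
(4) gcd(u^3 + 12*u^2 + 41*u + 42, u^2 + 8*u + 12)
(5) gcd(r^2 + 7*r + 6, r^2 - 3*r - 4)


(1) = gcd((q + 2)*(q + I)*(q + 5*I), (q + 2)*(q + 5)*(q + 7)) = q + 2
(2) = g^2 - g - 20
(3) = gcd((-2*h + y)*(7*h + y)*(y - 7), (-2*h + y)*(7*h + y)^2) = -14*h^2 + 5*h*y + y^2
(4) = gcd((u + 2)*(u + 3)*(u + 7), (u + 2)*(u + 6)) = u + 2
(5) = r + 1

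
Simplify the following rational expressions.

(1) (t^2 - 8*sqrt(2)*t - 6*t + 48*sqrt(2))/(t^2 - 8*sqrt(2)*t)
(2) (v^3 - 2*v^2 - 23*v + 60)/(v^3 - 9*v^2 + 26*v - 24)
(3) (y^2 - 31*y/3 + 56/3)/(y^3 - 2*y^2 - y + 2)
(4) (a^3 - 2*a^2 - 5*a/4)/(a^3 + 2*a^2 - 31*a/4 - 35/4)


(1) = (t - 6)/t
(2) = (v + 5)/(v - 2)
(3) = (3*y^2 - 31*y + 56)/(3*y^3 - 6*y^2 - 3*y + 6)
(4) = (2*a^2 + a)/(2*a^2 + 9*a + 7)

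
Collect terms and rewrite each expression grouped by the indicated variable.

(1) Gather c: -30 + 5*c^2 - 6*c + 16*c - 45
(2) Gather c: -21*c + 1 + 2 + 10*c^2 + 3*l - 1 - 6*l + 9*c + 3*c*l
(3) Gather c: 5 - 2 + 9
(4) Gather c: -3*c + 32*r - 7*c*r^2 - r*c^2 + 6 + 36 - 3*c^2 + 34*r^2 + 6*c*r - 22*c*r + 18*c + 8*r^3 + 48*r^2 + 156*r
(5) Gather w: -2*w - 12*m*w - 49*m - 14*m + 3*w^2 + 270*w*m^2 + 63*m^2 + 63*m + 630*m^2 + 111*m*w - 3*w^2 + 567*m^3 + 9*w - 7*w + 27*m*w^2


(1) = 5*c^2 + 10*c - 75
(2) = 10*c^2 + c*(3*l - 12) - 3*l + 2
(3) = 12
(4) = c^2*(-r - 3) + c*(-7*r^2 - 16*r + 15) + 8*r^3 + 82*r^2 + 188*r + 42
(5) = 567*m^3 + 693*m^2 + 27*m*w^2 + w*(270*m^2 + 99*m)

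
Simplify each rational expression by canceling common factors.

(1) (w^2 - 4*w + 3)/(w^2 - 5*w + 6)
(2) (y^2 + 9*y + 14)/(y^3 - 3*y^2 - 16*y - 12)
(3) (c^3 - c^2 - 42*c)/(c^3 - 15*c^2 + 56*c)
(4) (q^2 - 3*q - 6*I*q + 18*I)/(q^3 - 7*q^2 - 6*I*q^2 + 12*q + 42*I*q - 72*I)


(1) = (w - 1)/(w - 2)
(2) = (y + 7)/(y^2 - 5*y - 6)
(3) = (c + 6)/(c - 8)
(4) = 1/(q - 4)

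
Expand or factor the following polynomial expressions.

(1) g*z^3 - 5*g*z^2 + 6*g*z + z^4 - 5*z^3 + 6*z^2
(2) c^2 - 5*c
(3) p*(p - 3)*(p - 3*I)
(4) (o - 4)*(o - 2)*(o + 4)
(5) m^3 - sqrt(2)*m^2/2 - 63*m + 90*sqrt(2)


(1) = z*(g + z)*(z - 3)*(z - 2)
(2) = c*(c - 5)
(3) = p^3 - 3*p^2 - 3*I*p^2 + 9*I*p
(4) = o^3 - 2*o^2 - 16*o + 32
(5) = (m - 5*sqrt(2))*(m - 3*sqrt(2)/2)*(m + 6*sqrt(2))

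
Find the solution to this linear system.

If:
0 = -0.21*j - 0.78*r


Then:
j = -3.71428571428571*r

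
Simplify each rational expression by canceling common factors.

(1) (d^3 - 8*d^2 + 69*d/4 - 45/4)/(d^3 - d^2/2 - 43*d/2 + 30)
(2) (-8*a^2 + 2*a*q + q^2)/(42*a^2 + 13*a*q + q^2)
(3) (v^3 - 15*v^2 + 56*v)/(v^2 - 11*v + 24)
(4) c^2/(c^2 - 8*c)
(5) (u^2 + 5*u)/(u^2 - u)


(1) = (2*d^2 - 13*d + 15)/(2*d^2 + 2*d - 40)
(2) = (-8*a^2 + 2*a*q + q^2)/(42*a^2 + 13*a*q + q^2)
(3) = (v^2 - 7*v)/(v - 3)
(4) = c/(c - 8)
(5) = (u + 5)/(u - 1)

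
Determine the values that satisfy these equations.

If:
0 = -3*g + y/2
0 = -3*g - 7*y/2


Then:
g = 0
y = 0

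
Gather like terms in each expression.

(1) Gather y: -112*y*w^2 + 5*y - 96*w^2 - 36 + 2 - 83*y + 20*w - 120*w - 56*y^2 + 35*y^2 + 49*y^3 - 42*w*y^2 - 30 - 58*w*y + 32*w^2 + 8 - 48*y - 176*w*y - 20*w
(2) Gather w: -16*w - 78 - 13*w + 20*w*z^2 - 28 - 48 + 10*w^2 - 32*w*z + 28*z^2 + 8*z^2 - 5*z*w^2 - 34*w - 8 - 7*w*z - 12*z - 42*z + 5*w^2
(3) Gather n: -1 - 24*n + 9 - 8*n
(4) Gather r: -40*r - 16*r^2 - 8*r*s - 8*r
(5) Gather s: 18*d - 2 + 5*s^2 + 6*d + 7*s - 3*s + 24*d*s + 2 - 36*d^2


(1) = -64*w^2 - 120*w + 49*y^3 + y^2*(-42*w - 21) + y*(-112*w^2 - 234*w - 126) - 56
(2) = w^2*(15 - 5*z) + w*(20*z^2 - 39*z - 63) + 36*z^2 - 54*z - 162
(3) = 8 - 32*n
(4) = -16*r^2 + r*(-8*s - 48)
(5) = -36*d^2 + 24*d + 5*s^2 + s*(24*d + 4)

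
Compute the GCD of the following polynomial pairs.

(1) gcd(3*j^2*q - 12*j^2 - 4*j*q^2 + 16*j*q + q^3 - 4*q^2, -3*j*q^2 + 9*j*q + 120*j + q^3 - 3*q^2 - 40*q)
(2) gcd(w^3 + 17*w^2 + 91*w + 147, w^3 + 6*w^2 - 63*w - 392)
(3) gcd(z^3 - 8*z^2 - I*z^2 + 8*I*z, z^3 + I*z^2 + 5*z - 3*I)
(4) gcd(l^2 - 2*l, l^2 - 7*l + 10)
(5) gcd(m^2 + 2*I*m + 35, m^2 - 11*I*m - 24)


(1) = gcd((-3*j + q)*(-j + q)*(q - 4), (-3*j + q)*(q - 8)*(q + 5)) = -3*j + q
(2) = gcd((w + 3)*(w + 7)^2, (w - 8)*(w + 7)^2) = w^2 + 14*w + 49
(3) = z - I
(4) = gcd(l*(l - 2), (l - 5)*(l - 2)) = l - 2
(5) = 1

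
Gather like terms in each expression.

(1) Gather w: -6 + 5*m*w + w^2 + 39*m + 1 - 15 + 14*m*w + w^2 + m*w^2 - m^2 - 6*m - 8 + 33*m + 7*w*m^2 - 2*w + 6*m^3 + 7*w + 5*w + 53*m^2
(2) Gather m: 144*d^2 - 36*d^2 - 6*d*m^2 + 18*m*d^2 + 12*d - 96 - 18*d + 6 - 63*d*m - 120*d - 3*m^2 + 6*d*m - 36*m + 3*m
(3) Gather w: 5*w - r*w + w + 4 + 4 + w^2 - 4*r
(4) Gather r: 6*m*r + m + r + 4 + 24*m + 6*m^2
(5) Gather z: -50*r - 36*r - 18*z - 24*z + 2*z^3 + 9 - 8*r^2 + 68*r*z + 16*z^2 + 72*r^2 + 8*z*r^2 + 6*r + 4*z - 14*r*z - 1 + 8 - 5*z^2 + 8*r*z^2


(1) = 6*m^3 + 52*m^2 + 66*m + w^2*(m + 2) + w*(7*m^2 + 19*m + 10) - 28
(2) = 108*d^2 - 126*d + m^2*(-6*d - 3) + m*(18*d^2 - 57*d - 33) - 90
(3) = -4*r + w^2 + w*(6 - r) + 8
(4) = 6*m^2 + 25*m + r*(6*m + 1) + 4
(5) = 64*r^2 - 80*r + 2*z^3 + z^2*(8*r + 11) + z*(8*r^2 + 54*r - 38) + 16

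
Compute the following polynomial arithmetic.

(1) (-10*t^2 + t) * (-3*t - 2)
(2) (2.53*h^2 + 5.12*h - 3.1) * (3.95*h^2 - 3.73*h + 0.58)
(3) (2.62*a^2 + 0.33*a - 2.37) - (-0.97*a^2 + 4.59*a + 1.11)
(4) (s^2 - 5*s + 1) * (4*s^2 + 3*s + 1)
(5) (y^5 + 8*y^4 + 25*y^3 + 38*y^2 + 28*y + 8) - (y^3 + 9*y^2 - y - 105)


(1) = 30*t^3 + 17*t^2 - 2*t
(2) = 9.9935*h^4 + 10.7871*h^3 - 29.8752*h^2 + 14.5326*h - 1.798
(3) = 3.59*a^2 - 4.26*a - 3.48
(4) = 4*s^4 - 17*s^3 - 10*s^2 - 2*s + 1
(5) = y^5 + 8*y^4 + 24*y^3 + 29*y^2 + 29*y + 113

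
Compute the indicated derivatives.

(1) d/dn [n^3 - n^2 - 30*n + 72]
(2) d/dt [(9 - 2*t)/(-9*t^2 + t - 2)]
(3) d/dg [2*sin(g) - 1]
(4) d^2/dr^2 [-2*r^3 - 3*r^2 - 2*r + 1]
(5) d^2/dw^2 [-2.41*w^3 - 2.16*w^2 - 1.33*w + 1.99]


(1) = 3*n^2 - 2*n - 30
(2) = (18*t^2 - 2*t - (2*t - 9)*(18*t - 1) + 4)/(9*t^2 - t + 2)^2
(3) = 2*cos(g)
(4) = -12*r - 6
(5) = -14.46*w - 4.32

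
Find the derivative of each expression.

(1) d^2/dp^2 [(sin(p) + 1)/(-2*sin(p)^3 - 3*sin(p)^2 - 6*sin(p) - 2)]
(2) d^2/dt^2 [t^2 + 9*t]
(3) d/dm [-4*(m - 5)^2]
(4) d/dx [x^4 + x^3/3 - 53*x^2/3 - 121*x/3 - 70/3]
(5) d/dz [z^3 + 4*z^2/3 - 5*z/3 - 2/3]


(1) = (16*sin(p)^7 + 54*sin(p)^6 + 3*sin(p)^5 - 94*sin(p)^4 - 108*sin(p)^3 - 78*sin(p)^2 - 56*sin(p) - 36)/(2*sin(p)^3 + 3*sin(p)^2 + 6*sin(p) + 2)^3
(2) = 2
(3) = 40 - 8*m
(4) = 4*x^3 + x^2 - 106*x/3 - 121/3
(5) = 3*z^2 + 8*z/3 - 5/3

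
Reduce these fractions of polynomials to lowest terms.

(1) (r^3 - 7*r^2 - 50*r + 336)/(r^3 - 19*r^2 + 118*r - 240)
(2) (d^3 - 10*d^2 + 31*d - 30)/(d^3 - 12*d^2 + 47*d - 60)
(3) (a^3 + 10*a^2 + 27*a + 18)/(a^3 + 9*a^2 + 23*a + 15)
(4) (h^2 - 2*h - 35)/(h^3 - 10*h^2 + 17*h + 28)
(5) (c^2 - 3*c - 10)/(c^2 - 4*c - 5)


(1) = (r + 7)/(r - 5)
(2) = (d - 2)/(d - 4)
(3) = (a + 6)/(a + 5)
(4) = (h + 5)/(h^2 - 3*h - 4)
(5) = (c + 2)/(c + 1)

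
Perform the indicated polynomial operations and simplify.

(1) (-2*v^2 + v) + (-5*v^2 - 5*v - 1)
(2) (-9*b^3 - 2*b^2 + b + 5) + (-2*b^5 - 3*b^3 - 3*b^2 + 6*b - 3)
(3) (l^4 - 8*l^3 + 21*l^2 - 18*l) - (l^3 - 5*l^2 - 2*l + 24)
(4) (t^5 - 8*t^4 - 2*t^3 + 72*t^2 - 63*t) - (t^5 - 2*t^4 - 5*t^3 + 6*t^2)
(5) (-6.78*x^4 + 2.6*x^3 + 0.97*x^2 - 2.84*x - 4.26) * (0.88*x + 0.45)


(1) = -7*v^2 - 4*v - 1
(2) = -2*b^5 - 12*b^3 - 5*b^2 + 7*b + 2
(3) = l^4 - 9*l^3 + 26*l^2 - 16*l - 24
(4) = -6*t^4 + 3*t^3 + 66*t^2 - 63*t
(5) = -5.9664*x^5 - 0.763*x^4 + 2.0236*x^3 - 2.0627*x^2 - 5.0268*x - 1.917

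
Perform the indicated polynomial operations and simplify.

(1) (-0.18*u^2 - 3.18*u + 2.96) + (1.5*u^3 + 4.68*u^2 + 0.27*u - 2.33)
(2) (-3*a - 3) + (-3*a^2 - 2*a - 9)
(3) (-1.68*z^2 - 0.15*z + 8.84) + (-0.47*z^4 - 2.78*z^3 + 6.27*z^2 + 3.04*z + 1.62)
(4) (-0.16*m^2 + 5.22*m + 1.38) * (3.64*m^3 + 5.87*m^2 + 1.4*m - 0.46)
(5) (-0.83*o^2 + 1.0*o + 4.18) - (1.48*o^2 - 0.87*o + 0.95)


(1) = 1.5*u^3 + 4.5*u^2 - 2.91*u + 0.63
(2) = -3*a^2 - 5*a - 12
(3) = -0.47*z^4 - 2.78*z^3 + 4.59*z^2 + 2.89*z + 10.46
(4) = -0.5824*m^5 + 18.0616*m^4 + 35.4406*m^3 + 15.4822*m^2 - 0.4692*m - 0.6348
(5) = -2.31*o^2 + 1.87*o + 3.23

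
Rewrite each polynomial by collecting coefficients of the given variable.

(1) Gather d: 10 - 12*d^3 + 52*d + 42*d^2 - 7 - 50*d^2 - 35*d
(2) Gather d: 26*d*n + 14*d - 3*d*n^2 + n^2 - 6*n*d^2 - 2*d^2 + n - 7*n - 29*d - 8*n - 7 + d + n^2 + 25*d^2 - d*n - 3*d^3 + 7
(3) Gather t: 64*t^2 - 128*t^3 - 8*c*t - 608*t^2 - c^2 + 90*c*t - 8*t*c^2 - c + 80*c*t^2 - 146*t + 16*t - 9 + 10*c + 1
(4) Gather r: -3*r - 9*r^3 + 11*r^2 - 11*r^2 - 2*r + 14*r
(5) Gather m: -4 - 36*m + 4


(1) = -12*d^3 - 8*d^2 + 17*d + 3
(2) = -3*d^3 + d^2*(23 - 6*n) + d*(-3*n^2 + 25*n - 14) + 2*n^2 - 14*n
(3) = -c^2 + 9*c - 128*t^3 + t^2*(80*c - 544) + t*(-8*c^2 + 82*c - 130) - 8
(4) = -9*r^3 + 9*r
(5) = -36*m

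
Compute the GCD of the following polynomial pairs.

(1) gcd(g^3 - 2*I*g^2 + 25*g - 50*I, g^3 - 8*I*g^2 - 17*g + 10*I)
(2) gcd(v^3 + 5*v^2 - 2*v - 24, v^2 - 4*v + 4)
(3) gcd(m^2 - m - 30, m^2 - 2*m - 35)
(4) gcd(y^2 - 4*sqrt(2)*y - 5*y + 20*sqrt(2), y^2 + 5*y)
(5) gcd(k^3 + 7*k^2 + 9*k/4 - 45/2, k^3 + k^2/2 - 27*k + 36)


(1) = gcd((g - 5*I)*(g - 2*I)*(g + 5*I), (g - 5*I)*(g - 2*I)*(g - I)) = g^2 - 7*I*g - 10
(2) = v - 2
(3) = gcd((m - 6)*(m + 5), (m - 7)*(m + 5)) = m + 5
(4) = 1
(5) = gcd((k - 3/2)*(k + 5/2)*(k + 6), (k - 4)*(k - 3/2)*(k + 6)) = k^2 + 9*k/2 - 9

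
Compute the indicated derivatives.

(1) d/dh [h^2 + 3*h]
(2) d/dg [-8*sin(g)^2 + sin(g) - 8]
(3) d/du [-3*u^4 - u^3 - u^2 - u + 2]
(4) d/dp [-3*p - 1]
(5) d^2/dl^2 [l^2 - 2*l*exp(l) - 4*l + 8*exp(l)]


(1) = 2*h + 3
(2) = (1 - 16*sin(g))*cos(g)
(3) = -12*u^3 - 3*u^2 - 2*u - 1
(4) = -3
(5) = -2*l*exp(l) + 4*exp(l) + 2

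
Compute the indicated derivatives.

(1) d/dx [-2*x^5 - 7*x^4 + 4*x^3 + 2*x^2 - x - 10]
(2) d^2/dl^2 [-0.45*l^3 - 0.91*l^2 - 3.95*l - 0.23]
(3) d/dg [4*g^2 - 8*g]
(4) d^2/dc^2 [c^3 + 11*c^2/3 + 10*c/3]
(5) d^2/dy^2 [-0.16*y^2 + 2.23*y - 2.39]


(1) = -10*x^4 - 28*x^3 + 12*x^2 + 4*x - 1
(2) = -2.7*l - 1.82
(3) = 8*g - 8
(4) = 6*c + 22/3
(5) = -0.320000000000000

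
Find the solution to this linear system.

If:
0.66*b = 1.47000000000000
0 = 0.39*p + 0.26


Then:
b = 2.23
p = -0.67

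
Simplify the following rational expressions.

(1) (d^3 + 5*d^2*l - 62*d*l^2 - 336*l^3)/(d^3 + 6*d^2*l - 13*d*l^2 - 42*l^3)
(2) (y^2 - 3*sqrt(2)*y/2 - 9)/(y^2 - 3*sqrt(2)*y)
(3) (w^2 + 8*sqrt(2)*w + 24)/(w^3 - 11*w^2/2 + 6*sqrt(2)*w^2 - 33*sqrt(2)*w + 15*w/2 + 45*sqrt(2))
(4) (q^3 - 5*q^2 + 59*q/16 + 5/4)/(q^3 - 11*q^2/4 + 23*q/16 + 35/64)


(1) = (d^2 - 2*d*l - 48*l^2)/(d^2 - d*l - 6*l^2)
(2) = (2*y + 3*sqrt(2))/(2*y)
(3) = (2*w + 4*sqrt(2))/(2*w^2 - 11*w + 15)
(4) = (4*q - 16)/(4*q - 7)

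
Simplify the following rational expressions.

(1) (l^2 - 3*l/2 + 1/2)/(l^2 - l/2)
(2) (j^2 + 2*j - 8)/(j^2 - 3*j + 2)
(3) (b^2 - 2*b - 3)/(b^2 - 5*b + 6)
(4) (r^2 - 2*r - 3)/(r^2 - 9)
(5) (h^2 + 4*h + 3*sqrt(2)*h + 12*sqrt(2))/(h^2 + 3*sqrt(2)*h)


(1) = (l - 1)/l
(2) = (j + 4)/(j - 1)
(3) = (b + 1)/(b - 2)
(4) = (r + 1)/(r + 3)
(5) = (h + 4)/h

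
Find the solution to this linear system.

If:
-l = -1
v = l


Then:
l = 1
v = 1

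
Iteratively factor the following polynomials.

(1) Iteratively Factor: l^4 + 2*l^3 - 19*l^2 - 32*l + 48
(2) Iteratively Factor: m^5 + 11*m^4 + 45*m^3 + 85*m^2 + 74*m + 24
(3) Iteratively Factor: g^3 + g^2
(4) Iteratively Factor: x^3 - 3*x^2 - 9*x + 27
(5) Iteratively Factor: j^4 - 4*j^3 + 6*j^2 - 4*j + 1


(1) = (l + 3)*(l^3 - l^2 - 16*l + 16) = (l + 3)*(l + 4)*(l^2 - 5*l + 4) = (l - 1)*(l + 3)*(l + 4)*(l - 4)
(2) = (m + 3)*(m^4 + 8*m^3 + 21*m^2 + 22*m + 8) = (m + 3)*(m + 4)*(m^3 + 4*m^2 + 5*m + 2) = (m + 1)*(m + 3)*(m + 4)*(m^2 + 3*m + 2) = (m + 1)*(m + 2)*(m + 3)*(m + 4)*(m + 1)
(3) = (g)*(g^2 + g) = g^2*(g + 1)
(4) = (x - 3)*(x^2 - 9) = (x - 3)^2*(x + 3)
(5) = (j - 1)*(j^3 - 3*j^2 + 3*j - 1) = (j - 1)^2*(j^2 - 2*j + 1) = (j - 1)^3*(j - 1)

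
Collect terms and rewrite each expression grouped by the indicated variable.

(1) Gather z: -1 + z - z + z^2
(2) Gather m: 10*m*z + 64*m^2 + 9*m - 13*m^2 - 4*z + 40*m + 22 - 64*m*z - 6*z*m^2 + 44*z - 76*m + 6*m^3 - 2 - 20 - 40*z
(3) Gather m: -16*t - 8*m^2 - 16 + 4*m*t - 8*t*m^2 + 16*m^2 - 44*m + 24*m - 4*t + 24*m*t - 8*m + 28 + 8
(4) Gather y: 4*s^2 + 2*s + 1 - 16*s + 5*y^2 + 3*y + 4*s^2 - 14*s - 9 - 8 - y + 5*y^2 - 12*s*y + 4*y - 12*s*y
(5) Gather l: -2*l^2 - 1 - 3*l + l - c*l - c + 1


(1) = z^2 - 1
(2) = 6*m^3 + m^2*(51 - 6*z) + m*(-54*z - 27)
(3) = m^2*(8 - 8*t) + m*(28*t - 28) - 20*t + 20
(4) = 8*s^2 - 28*s + 10*y^2 + y*(6 - 24*s) - 16
(5) = -c - 2*l^2 + l*(-c - 2)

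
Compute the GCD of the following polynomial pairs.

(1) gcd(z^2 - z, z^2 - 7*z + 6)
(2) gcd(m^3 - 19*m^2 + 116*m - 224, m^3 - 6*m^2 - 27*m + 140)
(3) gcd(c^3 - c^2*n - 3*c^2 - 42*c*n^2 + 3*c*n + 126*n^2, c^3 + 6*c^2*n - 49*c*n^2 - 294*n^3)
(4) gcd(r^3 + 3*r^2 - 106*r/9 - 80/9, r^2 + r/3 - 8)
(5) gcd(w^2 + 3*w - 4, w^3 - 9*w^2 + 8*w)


(1) = z - 1
(2) = gcd((m - 8)*(m - 7)*(m - 4), (m - 7)*(m - 4)*(m + 5)) = m^2 - 11*m + 28
(3) = gcd((c - 3)*(c - 7*n)*(c + 6*n), (c - 7*n)*(c + 6*n)*(c + 7*n)) = c^2 - c*n - 42*n^2
(4) = gcd((r - 8/3)*(r + 2/3)*(r + 5), (r - 8/3)*(r + 3)) = r - 8/3
(5) = w - 1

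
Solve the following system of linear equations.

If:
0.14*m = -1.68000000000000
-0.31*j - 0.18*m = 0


Then:
j = 6.97
m = -12.00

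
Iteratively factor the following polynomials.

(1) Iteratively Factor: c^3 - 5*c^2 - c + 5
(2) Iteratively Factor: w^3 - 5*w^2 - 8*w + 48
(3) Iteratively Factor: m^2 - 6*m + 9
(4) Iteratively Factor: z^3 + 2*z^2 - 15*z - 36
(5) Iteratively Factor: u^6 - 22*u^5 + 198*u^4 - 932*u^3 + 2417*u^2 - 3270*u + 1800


(1) = (c + 1)*(c^2 - 6*c + 5) = (c - 5)*(c + 1)*(c - 1)
(2) = (w - 4)*(w^2 - w - 12) = (w - 4)*(w + 3)*(w - 4)
(3) = (m - 3)*(m - 3)
(4) = (z + 3)*(z^2 - z - 12) = (z - 4)*(z + 3)*(z + 3)
(5) = (u - 2)*(u^5 - 20*u^4 + 158*u^3 - 616*u^2 + 1185*u - 900) = (u - 5)*(u - 2)*(u^4 - 15*u^3 + 83*u^2 - 201*u + 180) = (u - 5)*(u - 3)*(u - 2)*(u^3 - 12*u^2 + 47*u - 60) = (u - 5)*(u - 3)^2*(u - 2)*(u^2 - 9*u + 20) = (u - 5)^2*(u - 3)^2*(u - 2)*(u - 4)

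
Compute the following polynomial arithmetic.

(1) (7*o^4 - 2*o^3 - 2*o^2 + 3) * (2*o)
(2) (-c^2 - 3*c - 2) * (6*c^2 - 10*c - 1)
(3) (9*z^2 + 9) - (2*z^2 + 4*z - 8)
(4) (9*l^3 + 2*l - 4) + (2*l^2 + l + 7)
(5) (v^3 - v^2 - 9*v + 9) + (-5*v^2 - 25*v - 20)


(1) = 14*o^5 - 4*o^4 - 4*o^3 + 6*o
(2) = -6*c^4 - 8*c^3 + 19*c^2 + 23*c + 2
(3) = 7*z^2 - 4*z + 17
(4) = 9*l^3 + 2*l^2 + 3*l + 3
(5) = v^3 - 6*v^2 - 34*v - 11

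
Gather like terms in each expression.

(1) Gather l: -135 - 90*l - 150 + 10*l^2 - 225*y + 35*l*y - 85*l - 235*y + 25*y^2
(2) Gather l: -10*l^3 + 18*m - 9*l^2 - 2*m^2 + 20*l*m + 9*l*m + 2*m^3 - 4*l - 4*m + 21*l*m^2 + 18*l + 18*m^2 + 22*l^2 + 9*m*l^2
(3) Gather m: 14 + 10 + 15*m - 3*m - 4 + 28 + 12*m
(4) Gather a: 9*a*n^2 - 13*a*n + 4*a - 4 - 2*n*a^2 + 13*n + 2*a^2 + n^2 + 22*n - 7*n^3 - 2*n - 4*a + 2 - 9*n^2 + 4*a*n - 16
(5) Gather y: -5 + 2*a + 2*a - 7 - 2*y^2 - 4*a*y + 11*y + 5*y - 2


(1) = 10*l^2 + l*(35*y - 175) + 25*y^2 - 460*y - 285
(2) = -10*l^3 + l^2*(9*m + 13) + l*(21*m^2 + 29*m + 14) + 2*m^3 + 16*m^2 + 14*m
(3) = 24*m + 48
(4) = a^2*(2 - 2*n) + a*(9*n^2 - 9*n) - 7*n^3 - 8*n^2 + 33*n - 18
(5) = 4*a - 2*y^2 + y*(16 - 4*a) - 14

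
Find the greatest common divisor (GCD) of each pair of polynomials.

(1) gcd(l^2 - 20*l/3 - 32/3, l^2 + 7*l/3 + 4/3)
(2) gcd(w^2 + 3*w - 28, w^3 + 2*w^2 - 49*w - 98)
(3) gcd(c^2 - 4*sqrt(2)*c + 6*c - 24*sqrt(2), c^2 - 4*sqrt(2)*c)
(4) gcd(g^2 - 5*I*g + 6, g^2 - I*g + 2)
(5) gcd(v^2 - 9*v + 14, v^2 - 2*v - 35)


(1) = l + 4/3
(2) = gcd((w - 4)*(w + 7), (w - 7)*(w + 2)*(w + 7)) = w + 7
(3) = c - 4*sqrt(2)
(4) = g + I
(5) = gcd((v - 7)*(v - 2), (v - 7)*(v + 5)) = v - 7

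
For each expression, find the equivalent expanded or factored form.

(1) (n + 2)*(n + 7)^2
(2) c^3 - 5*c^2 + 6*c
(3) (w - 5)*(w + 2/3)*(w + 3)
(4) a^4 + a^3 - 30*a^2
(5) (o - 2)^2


(1) = n^3 + 16*n^2 + 77*n + 98
(2) = c*(c - 3)*(c - 2)
(3) = w^3 - 4*w^2/3 - 49*w/3 - 10
(4) = a^2*(a - 5)*(a + 6)
(5) = o^2 - 4*o + 4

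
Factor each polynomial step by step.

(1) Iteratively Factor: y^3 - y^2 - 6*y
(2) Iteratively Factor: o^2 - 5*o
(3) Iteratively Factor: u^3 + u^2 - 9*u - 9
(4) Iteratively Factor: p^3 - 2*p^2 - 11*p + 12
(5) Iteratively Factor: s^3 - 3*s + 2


(1) = (y + 2)*(y^2 - 3*y) = y*(y + 2)*(y - 3)
(2) = (o)*(o - 5)
(3) = (u + 3)*(u^2 - 2*u - 3) = (u + 1)*(u + 3)*(u - 3)
(4) = (p + 3)*(p^2 - 5*p + 4) = (p - 4)*(p + 3)*(p - 1)
(5) = (s - 1)*(s^2 + s - 2) = (s - 1)^2*(s + 2)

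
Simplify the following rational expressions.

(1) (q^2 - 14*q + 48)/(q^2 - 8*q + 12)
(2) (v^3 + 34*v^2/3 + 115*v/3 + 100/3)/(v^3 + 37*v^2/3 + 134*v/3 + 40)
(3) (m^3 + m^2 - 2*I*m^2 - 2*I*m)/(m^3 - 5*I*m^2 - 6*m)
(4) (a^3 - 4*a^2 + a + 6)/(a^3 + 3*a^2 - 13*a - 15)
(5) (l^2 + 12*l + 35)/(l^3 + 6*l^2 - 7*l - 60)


(1) = (q - 8)/(q - 2)
(2) = (v + 5)/(v + 6)
(3) = (m + 1)/(m - 3*I)
(4) = (a - 2)/(a + 5)
(5) = (l + 7)/(l^2 + l - 12)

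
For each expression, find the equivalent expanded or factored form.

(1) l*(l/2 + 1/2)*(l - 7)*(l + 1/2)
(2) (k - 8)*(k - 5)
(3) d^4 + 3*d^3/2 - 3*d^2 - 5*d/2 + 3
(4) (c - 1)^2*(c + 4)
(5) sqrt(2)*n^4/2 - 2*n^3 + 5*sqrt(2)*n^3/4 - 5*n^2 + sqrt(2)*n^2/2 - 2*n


(1) = l^4/2 - 11*l^3/4 - 5*l^2 - 7*l/4
(2) = k^2 - 13*k + 40
(3) = (d - 1)^2*(d + 3/2)*(d + 2)
(4) = c^3 + 2*c^2 - 7*c + 4
(5) = n*(n + 1/2)*(n - 2*sqrt(2))*(sqrt(2)*n/2 + sqrt(2))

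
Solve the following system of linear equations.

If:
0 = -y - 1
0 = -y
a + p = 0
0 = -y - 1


Then:
No Solution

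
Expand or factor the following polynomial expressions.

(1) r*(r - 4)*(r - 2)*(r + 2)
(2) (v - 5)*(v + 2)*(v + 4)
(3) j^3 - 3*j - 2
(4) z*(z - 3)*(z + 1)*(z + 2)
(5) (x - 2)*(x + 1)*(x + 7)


(1) = r^4 - 4*r^3 - 4*r^2 + 16*r
(2) = v^3 + v^2 - 22*v - 40
(3) = (j - 2)*(j + 1)^2
(4) = z^4 - 7*z^2 - 6*z
(5) = x^3 + 6*x^2 - 9*x - 14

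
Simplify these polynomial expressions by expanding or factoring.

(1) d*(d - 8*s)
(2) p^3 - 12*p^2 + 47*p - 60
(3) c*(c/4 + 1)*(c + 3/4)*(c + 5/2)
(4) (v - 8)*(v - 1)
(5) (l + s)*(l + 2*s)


(1) = d^2 - 8*d*s
(2) = (p - 5)*(p - 4)*(p - 3)
(3) = c^4/4 + 29*c^3/16 + 119*c^2/32 + 15*c/8
(4) = v^2 - 9*v + 8
(5) = l^2 + 3*l*s + 2*s^2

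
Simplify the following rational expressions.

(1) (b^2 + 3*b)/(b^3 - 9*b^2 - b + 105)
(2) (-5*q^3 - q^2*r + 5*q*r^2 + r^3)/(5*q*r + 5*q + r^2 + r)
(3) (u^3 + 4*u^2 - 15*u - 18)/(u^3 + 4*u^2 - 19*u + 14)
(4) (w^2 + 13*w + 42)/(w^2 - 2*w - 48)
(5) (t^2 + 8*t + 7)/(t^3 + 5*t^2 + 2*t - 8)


(1) = b/(b^2 - 12*b + 35)
(2) = (-q^2 + r^2)/(r + 1)
(3) = (u^3 + 4*u^2 - 15*u - 18)/(u^3 + 4*u^2 - 19*u + 14)
(4) = (w + 7)/(w - 8)
(5) = (t^2 + 8*t + 7)/(t^3 + 5*t^2 + 2*t - 8)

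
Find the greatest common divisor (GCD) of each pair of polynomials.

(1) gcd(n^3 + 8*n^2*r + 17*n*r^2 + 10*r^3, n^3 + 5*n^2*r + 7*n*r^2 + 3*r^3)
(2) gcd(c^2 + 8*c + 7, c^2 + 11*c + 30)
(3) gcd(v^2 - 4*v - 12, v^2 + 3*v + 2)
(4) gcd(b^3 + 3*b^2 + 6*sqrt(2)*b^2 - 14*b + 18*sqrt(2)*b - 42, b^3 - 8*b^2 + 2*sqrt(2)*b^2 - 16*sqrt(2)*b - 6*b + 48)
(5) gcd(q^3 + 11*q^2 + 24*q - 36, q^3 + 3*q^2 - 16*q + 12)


(1) = n + r
(2) = gcd((c + 1)*(c + 7), (c + 5)*(c + 6)) = 1
(3) = v + 2
(4) = gcd((b + 3)*(b - sqrt(2))*(b + 7*sqrt(2)), (b - 8)*(b - sqrt(2))*(b + 3*sqrt(2))) = b - sqrt(2)
(5) = q^2 + 5*q - 6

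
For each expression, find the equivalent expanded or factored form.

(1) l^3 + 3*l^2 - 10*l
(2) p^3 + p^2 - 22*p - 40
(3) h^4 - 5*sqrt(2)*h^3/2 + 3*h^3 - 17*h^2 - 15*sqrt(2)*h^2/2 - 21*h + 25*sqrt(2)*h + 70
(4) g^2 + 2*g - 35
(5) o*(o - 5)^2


(1) = l*(l - 2)*(l + 5)
(2) = (p - 5)*(p + 2)*(p + 4)
(3) = (h - 2)*(h + 5)*(h - 7*sqrt(2)/2)*(h + sqrt(2))
(4) = (g - 5)*(g + 7)
(5) = o^3 - 10*o^2 + 25*o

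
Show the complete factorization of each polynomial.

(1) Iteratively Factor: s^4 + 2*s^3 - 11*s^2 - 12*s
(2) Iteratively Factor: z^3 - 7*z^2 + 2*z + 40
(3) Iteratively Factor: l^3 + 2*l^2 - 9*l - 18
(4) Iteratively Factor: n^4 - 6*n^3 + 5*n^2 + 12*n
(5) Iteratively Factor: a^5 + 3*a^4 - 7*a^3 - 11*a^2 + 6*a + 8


(1) = (s)*(s^3 + 2*s^2 - 11*s - 12) = s*(s + 1)*(s^2 + s - 12) = s*(s + 1)*(s + 4)*(s - 3)
(2) = (z - 5)*(z^2 - 2*z - 8) = (z - 5)*(z + 2)*(z - 4)
(3) = (l + 2)*(l^2 - 9) = (l + 2)*(l + 3)*(l - 3)
(4) = (n)*(n^3 - 6*n^2 + 5*n + 12) = n*(n - 3)*(n^2 - 3*n - 4) = n*(n - 3)*(n + 1)*(n - 4)
(5) = (a + 4)*(a^4 - a^3 - 3*a^2 + a + 2) = (a - 2)*(a + 4)*(a^3 + a^2 - a - 1) = (a - 2)*(a + 1)*(a + 4)*(a^2 - 1) = (a - 2)*(a - 1)*(a + 1)*(a + 4)*(a + 1)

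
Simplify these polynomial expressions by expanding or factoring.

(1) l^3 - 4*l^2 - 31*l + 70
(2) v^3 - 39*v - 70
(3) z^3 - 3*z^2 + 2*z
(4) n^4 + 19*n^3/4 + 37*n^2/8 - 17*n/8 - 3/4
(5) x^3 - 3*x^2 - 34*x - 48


(1) = (l - 7)*(l - 2)*(l + 5)
(2) = (v - 7)*(v + 2)*(v + 5)
(3) = z*(z - 2)*(z - 1)
(4) = (n - 1/2)*(n + 1/4)*(n + 2)*(n + 3)
(5) = (x - 8)*(x + 2)*(x + 3)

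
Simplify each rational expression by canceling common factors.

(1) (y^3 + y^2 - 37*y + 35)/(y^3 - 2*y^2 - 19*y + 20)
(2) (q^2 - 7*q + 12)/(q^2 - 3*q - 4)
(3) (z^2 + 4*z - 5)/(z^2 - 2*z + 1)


(1) = (y + 7)/(y + 4)
(2) = (q - 3)/(q + 1)
(3) = (z + 5)/(z - 1)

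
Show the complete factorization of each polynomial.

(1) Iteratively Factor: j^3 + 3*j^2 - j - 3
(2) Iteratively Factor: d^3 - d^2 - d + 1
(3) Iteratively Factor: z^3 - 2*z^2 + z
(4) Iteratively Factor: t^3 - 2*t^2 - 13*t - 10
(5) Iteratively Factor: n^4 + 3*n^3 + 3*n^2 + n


(1) = (j + 1)*(j^2 + 2*j - 3) = (j - 1)*(j + 1)*(j + 3)
(2) = (d - 1)*(d^2 - 1) = (d - 1)*(d + 1)*(d - 1)
(3) = (z)*(z^2 - 2*z + 1) = z*(z - 1)*(z - 1)
(4) = (t + 1)*(t^2 - 3*t - 10) = (t + 1)*(t + 2)*(t - 5)
(5) = (n + 1)*(n^3 + 2*n^2 + n) = (n + 1)^2*(n^2 + n) = (n + 1)^3*(n)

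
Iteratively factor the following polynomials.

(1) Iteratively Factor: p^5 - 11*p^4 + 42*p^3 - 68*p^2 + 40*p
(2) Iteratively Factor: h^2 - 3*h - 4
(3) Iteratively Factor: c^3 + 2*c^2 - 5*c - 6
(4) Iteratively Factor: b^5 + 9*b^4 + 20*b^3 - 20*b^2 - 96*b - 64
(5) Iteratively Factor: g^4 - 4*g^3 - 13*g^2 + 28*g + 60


(1) = (p - 2)*(p^4 - 9*p^3 + 24*p^2 - 20*p) = (p - 5)*(p - 2)*(p^3 - 4*p^2 + 4*p) = (p - 5)*(p - 2)^2*(p^2 - 2*p) = (p - 5)*(p - 2)^3*(p)
(2) = (h - 4)*(h + 1)
(3) = (c - 2)*(c^2 + 4*c + 3) = (c - 2)*(c + 3)*(c + 1)
(4) = (b + 4)*(b^4 + 5*b^3 - 20*b - 16) = (b + 4)^2*(b^3 + b^2 - 4*b - 4) = (b + 2)*(b + 4)^2*(b^2 - b - 2) = (b - 2)*(b + 2)*(b + 4)^2*(b + 1)
(5) = (g - 3)*(g^3 - g^2 - 16*g - 20) = (g - 3)*(g + 2)*(g^2 - 3*g - 10) = (g - 3)*(g + 2)^2*(g - 5)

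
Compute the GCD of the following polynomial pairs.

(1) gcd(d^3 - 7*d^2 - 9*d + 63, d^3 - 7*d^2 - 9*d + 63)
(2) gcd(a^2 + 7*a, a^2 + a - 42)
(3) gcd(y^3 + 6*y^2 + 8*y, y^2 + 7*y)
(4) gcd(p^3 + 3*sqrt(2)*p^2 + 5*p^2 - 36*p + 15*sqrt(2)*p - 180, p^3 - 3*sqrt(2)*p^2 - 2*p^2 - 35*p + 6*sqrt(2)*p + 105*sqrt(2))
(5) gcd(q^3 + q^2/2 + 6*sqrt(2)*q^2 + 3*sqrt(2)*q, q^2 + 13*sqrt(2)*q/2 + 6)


(1) = d^3 - 7*d^2 - 9*d + 63
(2) = gcd(a*(a + 7), (a - 6)*(a + 7)) = a + 7
(3) = y
(4) = gcd((p + 5)*(p - 3*sqrt(2))*(p + 6*sqrt(2)), (p - 7)*(p + 5)*(p - 3*sqrt(2))) = p^2 + p*(5 - 3*sqrt(2)) - 15*sqrt(2)
(5) = gcd(q*(q + 1/2)*(q + 6*sqrt(2)), (q + sqrt(2)/2)*(q + 6*sqrt(2))) = q + 6*sqrt(2)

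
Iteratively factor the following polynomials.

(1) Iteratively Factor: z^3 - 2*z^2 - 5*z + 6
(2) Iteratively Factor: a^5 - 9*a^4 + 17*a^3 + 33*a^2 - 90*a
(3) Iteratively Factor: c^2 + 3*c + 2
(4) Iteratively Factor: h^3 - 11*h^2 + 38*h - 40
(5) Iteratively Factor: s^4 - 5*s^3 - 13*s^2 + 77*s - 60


(1) = (z - 1)*(z^2 - z - 6) = (z - 1)*(z + 2)*(z - 3)
(2) = (a - 3)*(a^4 - 6*a^3 - a^2 + 30*a) = (a - 5)*(a - 3)*(a^3 - a^2 - 6*a) = (a - 5)*(a - 3)*(a + 2)*(a^2 - 3*a) = (a - 5)*(a - 3)^2*(a + 2)*(a)
(3) = (c + 2)*(c + 1)
(4) = (h - 5)*(h^2 - 6*h + 8) = (h - 5)*(h - 2)*(h - 4)
(5) = (s - 3)*(s^3 - 2*s^2 - 19*s + 20) = (s - 5)*(s - 3)*(s^2 + 3*s - 4) = (s - 5)*(s - 3)*(s + 4)*(s - 1)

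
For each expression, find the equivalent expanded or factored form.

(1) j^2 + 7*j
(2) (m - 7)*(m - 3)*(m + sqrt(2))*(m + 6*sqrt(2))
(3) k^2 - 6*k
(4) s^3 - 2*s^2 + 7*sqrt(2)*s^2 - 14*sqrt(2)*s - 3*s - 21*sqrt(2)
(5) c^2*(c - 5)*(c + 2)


(1) = j*(j + 7)
(2) = m^4 - 10*m^3 + 7*sqrt(2)*m^3 - 70*sqrt(2)*m^2 + 33*m^2 - 120*m + 147*sqrt(2)*m + 252
(3) = k*(k - 6)
(4) = (s - 3)*(s + 1)*(s + 7*sqrt(2))
(5) = c^4 - 3*c^3 - 10*c^2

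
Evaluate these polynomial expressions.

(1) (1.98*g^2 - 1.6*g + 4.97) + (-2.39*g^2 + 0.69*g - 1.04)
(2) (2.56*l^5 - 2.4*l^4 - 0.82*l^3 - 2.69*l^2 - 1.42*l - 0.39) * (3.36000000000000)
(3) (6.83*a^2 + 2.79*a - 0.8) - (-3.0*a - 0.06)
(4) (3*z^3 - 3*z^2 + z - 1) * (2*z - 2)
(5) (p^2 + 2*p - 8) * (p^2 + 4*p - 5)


(1) = -0.41*g^2 - 0.91*g + 3.93
(2) = 8.6016*l^5 - 8.064*l^4 - 2.7552*l^3 - 9.0384*l^2 - 4.7712*l - 1.3104
(3) = 6.83*a^2 + 5.79*a - 0.74
(4) = 6*z^4 - 12*z^3 + 8*z^2 - 4*z + 2
(5) = p^4 + 6*p^3 - 5*p^2 - 42*p + 40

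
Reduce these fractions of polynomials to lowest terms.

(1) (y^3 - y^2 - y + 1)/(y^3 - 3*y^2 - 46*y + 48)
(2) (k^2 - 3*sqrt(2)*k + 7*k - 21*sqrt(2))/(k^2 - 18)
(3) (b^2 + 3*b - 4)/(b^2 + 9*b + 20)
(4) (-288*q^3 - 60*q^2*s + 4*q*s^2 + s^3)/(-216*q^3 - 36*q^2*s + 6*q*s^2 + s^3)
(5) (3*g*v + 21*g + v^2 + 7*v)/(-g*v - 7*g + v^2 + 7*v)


(1) = (y^2 - 1)/(y^2 - 2*y - 48)
(2) = (k + 7)/(k + 3*sqrt(2))
(3) = (b - 1)/(b + 5)
(4) = (8*q - s)/(6*q - s)
(5) = (3*g + v)/(-g + v)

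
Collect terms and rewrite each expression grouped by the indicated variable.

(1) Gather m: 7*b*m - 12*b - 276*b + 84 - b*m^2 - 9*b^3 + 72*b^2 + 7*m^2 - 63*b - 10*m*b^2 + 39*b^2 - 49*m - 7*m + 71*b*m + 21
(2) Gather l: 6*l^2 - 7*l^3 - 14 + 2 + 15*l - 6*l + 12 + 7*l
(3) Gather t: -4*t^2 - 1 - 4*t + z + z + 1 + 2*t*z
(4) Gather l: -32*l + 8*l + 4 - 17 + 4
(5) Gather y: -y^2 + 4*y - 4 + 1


(1) = -9*b^3 + 111*b^2 - 351*b + m^2*(7 - b) + m*(-10*b^2 + 78*b - 56) + 105
(2) = -7*l^3 + 6*l^2 + 16*l
(3) = -4*t^2 + t*(2*z - 4) + 2*z
(4) = -24*l - 9
(5) = -y^2 + 4*y - 3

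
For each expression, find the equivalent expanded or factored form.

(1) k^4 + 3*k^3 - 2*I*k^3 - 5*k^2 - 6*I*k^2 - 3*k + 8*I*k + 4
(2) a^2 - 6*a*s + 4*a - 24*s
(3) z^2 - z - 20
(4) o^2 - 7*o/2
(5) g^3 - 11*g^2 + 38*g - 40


(1) = (k - 1)*(k + 4)*(k - I)^2
(2) = (a + 4)*(a - 6*s)
(3) = (z - 5)*(z + 4)
(4) = o*(o - 7/2)
(5) = (g - 5)*(g - 4)*(g - 2)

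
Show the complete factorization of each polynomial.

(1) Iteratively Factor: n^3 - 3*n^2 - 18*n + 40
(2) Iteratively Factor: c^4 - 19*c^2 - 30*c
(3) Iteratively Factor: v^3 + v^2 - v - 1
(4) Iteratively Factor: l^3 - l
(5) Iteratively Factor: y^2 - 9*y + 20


(1) = (n - 5)*(n^2 + 2*n - 8) = (n - 5)*(n - 2)*(n + 4)
(2) = (c + 3)*(c^3 - 3*c^2 - 10*c) = c*(c + 3)*(c^2 - 3*c - 10) = c*(c - 5)*(c + 3)*(c + 2)
(3) = (v - 1)*(v^2 + 2*v + 1) = (v - 1)*(v + 1)*(v + 1)
(4) = (l - 1)*(l^2 + l) = l*(l - 1)*(l + 1)
(5) = (y - 5)*(y - 4)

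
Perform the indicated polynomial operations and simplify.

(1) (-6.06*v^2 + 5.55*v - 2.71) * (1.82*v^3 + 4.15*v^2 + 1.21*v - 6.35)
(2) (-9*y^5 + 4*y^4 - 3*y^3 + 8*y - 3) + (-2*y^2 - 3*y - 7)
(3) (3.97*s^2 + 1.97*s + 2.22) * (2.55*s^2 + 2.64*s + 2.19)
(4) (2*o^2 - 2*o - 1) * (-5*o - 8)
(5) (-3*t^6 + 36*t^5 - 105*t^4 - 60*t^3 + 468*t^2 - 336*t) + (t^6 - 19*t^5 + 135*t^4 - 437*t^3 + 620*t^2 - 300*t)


(1) = -11.0292*v^5 - 15.048*v^4 + 10.7677*v^3 + 33.95*v^2 - 38.5216*v + 17.2085
(2) = -9*y^5 + 4*y^4 - 3*y^3 - 2*y^2 + 5*y - 10
(3) = 10.1235*s^4 + 15.5043*s^3 + 19.5561*s^2 + 10.1751*s + 4.8618
(4) = -10*o^3 - 6*o^2 + 21*o + 8
(5) = -2*t^6 + 17*t^5 + 30*t^4 - 497*t^3 + 1088*t^2 - 636*t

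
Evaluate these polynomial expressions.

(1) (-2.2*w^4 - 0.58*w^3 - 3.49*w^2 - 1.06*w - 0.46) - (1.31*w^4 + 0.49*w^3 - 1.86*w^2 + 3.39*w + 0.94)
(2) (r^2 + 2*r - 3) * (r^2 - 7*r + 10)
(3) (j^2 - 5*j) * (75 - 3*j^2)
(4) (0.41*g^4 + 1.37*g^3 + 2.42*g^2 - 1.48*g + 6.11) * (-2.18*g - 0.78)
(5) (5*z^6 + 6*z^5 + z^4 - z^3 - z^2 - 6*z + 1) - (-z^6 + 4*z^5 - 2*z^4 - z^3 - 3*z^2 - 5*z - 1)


(1) = -3.51*w^4 - 1.07*w^3 - 1.63*w^2 - 4.45*w - 1.4
(2) = r^4 - 5*r^3 - 7*r^2 + 41*r - 30
(3) = -3*j^4 + 15*j^3 + 75*j^2 - 375*j
(4) = -0.8938*g^5 - 3.3064*g^4 - 6.3442*g^3 + 1.3388*g^2 - 12.1654*g - 4.7658
(5) = 6*z^6 + 2*z^5 + 3*z^4 + 2*z^2 - z + 2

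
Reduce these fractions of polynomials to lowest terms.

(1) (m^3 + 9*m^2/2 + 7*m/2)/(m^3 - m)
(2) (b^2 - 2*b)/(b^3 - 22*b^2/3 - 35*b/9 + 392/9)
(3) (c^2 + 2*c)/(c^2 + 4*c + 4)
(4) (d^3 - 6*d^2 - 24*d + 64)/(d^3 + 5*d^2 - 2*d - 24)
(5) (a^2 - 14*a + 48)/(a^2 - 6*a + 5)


(1) = (2*m + 7)/(2*m - 2)
(2) = (9*b^2 - 18*b)/(9*b^3 - 66*b^2 - 35*b + 392)
(3) = c/(c + 2)
(4) = (d - 8)/(d + 3)
(5) = (a^2 - 14*a + 48)/(a^2 - 6*a + 5)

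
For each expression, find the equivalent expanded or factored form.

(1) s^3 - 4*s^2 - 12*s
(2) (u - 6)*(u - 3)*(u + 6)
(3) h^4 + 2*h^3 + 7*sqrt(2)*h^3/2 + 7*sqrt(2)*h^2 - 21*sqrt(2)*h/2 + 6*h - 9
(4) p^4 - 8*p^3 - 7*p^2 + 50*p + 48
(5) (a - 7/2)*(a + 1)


(1) = s*(s - 6)*(s + 2)
(2) = u^3 - 3*u^2 - 36*u + 108
(3) = (h - 1)*(h + 3)*(h + sqrt(2)/2)*(h + 3*sqrt(2))
(4) = (p - 8)*(p - 3)*(p + 1)*(p + 2)
(5) = a^2 - 5*a/2 - 7/2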